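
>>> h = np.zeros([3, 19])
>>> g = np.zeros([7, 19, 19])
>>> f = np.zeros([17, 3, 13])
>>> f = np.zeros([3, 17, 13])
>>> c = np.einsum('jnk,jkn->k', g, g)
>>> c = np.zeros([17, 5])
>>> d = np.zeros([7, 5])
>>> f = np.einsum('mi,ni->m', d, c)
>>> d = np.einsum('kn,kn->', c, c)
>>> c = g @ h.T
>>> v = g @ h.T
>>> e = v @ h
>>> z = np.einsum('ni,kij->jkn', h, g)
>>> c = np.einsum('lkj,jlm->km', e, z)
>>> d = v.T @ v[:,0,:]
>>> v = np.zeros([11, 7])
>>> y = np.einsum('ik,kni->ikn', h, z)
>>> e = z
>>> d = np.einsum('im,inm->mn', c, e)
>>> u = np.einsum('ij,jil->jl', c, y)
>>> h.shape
(3, 19)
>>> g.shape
(7, 19, 19)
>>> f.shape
(7,)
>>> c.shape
(19, 3)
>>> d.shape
(3, 7)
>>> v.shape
(11, 7)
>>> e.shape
(19, 7, 3)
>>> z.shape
(19, 7, 3)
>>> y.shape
(3, 19, 7)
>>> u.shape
(3, 7)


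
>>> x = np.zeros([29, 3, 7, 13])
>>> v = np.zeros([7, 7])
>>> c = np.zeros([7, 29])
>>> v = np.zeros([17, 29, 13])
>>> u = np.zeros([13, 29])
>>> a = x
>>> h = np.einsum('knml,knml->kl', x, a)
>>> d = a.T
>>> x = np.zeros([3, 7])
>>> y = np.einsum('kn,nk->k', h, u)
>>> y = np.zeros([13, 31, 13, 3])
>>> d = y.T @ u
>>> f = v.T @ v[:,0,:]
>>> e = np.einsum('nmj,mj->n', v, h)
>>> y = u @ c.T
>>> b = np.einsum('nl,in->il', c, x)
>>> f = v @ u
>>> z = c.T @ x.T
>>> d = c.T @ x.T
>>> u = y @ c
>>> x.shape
(3, 7)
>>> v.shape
(17, 29, 13)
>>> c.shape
(7, 29)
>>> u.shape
(13, 29)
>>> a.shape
(29, 3, 7, 13)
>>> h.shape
(29, 13)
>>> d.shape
(29, 3)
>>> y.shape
(13, 7)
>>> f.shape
(17, 29, 29)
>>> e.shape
(17,)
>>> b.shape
(3, 29)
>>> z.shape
(29, 3)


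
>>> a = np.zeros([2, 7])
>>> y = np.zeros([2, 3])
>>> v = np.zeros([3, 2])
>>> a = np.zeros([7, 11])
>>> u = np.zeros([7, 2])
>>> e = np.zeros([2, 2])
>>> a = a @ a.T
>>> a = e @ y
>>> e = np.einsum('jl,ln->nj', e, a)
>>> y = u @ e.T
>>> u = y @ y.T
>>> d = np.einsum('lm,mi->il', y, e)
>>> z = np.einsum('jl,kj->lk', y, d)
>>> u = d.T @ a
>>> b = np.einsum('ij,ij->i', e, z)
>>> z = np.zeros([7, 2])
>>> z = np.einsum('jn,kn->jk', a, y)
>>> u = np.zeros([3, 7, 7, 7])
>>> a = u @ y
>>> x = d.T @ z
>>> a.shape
(3, 7, 7, 3)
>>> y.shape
(7, 3)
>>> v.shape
(3, 2)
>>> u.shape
(3, 7, 7, 7)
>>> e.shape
(3, 2)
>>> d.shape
(2, 7)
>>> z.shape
(2, 7)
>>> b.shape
(3,)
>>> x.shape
(7, 7)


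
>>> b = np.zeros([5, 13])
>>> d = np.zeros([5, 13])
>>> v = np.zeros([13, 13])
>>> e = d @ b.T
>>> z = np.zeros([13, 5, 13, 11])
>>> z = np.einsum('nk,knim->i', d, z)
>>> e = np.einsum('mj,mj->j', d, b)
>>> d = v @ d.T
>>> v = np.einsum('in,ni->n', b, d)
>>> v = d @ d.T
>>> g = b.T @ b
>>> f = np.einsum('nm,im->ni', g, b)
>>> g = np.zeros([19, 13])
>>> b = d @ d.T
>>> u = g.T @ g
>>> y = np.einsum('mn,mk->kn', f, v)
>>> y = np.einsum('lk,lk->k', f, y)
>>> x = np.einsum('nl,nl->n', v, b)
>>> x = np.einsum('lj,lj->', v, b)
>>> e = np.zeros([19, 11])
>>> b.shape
(13, 13)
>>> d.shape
(13, 5)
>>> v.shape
(13, 13)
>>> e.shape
(19, 11)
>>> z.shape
(13,)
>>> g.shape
(19, 13)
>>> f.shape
(13, 5)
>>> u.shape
(13, 13)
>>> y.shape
(5,)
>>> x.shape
()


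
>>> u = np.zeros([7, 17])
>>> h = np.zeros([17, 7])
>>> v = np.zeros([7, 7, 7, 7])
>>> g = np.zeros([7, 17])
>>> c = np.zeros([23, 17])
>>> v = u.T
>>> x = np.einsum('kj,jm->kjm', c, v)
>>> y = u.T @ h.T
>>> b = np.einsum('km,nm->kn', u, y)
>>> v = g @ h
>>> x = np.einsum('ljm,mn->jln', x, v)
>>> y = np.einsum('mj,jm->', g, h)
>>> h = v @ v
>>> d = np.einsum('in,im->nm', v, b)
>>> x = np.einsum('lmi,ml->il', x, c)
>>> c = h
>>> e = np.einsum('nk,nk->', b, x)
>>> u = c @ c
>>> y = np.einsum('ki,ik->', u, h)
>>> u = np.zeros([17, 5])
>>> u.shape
(17, 5)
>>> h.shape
(7, 7)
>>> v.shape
(7, 7)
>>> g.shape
(7, 17)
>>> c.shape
(7, 7)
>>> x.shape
(7, 17)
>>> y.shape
()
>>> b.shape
(7, 17)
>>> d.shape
(7, 17)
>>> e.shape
()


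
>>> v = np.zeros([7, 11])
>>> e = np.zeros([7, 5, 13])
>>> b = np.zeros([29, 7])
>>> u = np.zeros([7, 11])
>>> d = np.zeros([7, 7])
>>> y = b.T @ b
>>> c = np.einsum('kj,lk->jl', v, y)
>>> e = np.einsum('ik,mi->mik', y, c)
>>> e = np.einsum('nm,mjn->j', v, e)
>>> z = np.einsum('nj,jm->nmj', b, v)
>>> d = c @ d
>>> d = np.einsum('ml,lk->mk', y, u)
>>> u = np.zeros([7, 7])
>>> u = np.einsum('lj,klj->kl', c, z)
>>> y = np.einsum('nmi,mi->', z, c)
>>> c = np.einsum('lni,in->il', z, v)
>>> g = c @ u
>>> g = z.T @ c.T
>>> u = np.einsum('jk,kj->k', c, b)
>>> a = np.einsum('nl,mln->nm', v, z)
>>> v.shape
(7, 11)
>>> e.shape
(7,)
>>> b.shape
(29, 7)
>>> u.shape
(29,)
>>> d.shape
(7, 11)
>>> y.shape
()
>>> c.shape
(7, 29)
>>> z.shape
(29, 11, 7)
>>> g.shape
(7, 11, 7)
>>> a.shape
(7, 29)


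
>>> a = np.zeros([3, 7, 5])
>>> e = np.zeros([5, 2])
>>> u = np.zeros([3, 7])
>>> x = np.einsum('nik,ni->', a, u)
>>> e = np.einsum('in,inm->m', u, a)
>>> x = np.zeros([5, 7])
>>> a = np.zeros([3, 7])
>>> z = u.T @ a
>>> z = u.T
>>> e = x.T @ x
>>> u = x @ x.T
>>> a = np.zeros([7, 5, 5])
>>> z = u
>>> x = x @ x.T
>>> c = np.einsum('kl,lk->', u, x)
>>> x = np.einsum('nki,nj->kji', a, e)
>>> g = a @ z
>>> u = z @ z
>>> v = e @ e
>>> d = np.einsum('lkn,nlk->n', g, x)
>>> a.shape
(7, 5, 5)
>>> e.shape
(7, 7)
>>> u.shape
(5, 5)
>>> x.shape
(5, 7, 5)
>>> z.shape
(5, 5)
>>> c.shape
()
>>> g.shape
(7, 5, 5)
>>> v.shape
(7, 7)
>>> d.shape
(5,)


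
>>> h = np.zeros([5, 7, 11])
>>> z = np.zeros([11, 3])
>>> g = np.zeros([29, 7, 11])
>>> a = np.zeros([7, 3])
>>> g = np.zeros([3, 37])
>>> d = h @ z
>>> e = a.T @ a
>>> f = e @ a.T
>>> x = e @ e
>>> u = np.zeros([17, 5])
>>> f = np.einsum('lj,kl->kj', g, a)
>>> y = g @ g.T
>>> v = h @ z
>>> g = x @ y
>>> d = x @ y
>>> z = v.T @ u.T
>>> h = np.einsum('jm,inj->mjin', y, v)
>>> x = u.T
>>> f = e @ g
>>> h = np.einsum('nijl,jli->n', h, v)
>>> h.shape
(3,)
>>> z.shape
(3, 7, 17)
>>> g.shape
(3, 3)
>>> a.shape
(7, 3)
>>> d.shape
(3, 3)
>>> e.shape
(3, 3)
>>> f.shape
(3, 3)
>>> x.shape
(5, 17)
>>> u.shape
(17, 5)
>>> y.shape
(3, 3)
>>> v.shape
(5, 7, 3)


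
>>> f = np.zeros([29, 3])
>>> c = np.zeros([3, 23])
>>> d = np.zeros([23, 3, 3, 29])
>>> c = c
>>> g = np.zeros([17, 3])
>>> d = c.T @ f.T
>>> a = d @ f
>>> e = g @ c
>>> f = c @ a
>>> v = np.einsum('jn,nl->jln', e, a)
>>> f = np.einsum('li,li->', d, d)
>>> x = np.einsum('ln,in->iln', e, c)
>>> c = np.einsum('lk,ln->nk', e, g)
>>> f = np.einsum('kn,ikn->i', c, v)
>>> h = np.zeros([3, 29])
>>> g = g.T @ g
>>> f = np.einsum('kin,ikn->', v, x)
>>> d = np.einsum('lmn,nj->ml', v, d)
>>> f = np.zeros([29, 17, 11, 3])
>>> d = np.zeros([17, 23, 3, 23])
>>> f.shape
(29, 17, 11, 3)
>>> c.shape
(3, 23)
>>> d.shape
(17, 23, 3, 23)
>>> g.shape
(3, 3)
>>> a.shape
(23, 3)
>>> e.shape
(17, 23)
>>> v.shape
(17, 3, 23)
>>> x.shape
(3, 17, 23)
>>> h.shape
(3, 29)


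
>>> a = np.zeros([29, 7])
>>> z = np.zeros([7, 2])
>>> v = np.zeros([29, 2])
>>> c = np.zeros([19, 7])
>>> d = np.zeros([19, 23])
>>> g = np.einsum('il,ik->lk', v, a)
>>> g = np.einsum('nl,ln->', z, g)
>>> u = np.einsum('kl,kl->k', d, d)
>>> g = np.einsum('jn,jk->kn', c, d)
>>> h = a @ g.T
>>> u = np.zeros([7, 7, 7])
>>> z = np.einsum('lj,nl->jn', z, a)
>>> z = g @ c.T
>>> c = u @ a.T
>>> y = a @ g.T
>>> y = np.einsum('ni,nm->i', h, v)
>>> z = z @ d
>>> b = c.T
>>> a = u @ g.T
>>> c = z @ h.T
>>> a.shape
(7, 7, 23)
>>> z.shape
(23, 23)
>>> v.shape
(29, 2)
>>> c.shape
(23, 29)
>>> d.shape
(19, 23)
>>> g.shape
(23, 7)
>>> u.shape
(7, 7, 7)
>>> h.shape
(29, 23)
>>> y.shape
(23,)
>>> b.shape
(29, 7, 7)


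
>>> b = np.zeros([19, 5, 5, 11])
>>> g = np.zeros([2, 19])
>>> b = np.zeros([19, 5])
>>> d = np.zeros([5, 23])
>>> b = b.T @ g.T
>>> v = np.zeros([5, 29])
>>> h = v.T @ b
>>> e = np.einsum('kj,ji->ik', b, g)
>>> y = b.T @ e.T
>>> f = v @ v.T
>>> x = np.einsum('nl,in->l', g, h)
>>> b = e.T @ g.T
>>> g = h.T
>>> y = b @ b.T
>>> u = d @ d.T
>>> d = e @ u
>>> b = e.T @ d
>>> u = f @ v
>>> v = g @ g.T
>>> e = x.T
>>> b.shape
(5, 5)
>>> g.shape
(2, 29)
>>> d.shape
(19, 5)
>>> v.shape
(2, 2)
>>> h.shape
(29, 2)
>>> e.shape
(19,)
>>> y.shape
(5, 5)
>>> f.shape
(5, 5)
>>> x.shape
(19,)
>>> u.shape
(5, 29)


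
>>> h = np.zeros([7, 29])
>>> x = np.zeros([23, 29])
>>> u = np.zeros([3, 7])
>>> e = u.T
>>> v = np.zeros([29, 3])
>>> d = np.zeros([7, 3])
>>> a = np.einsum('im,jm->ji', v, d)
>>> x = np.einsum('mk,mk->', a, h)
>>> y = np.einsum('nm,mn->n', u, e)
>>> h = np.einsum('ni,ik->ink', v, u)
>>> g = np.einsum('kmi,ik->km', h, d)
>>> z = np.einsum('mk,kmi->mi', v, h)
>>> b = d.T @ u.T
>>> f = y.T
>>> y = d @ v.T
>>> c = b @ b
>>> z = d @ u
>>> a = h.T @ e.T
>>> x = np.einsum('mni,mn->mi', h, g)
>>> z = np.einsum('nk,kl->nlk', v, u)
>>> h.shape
(3, 29, 7)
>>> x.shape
(3, 7)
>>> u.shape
(3, 7)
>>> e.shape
(7, 3)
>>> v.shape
(29, 3)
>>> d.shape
(7, 3)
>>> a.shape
(7, 29, 7)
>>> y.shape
(7, 29)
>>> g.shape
(3, 29)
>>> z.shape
(29, 7, 3)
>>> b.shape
(3, 3)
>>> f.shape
(3,)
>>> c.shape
(3, 3)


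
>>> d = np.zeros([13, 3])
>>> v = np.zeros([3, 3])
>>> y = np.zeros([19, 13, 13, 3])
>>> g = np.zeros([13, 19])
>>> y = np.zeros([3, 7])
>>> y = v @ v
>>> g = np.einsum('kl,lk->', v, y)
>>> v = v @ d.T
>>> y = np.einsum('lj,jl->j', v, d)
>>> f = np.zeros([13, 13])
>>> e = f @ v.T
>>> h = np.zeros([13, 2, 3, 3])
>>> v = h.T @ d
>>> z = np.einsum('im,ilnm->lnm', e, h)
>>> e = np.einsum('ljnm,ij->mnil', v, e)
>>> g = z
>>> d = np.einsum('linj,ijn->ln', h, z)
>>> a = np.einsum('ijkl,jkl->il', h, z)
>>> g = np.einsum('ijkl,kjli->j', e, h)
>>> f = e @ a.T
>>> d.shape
(13, 3)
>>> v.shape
(3, 3, 2, 3)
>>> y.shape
(13,)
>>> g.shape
(2,)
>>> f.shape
(3, 2, 13, 13)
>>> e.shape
(3, 2, 13, 3)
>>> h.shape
(13, 2, 3, 3)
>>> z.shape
(2, 3, 3)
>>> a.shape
(13, 3)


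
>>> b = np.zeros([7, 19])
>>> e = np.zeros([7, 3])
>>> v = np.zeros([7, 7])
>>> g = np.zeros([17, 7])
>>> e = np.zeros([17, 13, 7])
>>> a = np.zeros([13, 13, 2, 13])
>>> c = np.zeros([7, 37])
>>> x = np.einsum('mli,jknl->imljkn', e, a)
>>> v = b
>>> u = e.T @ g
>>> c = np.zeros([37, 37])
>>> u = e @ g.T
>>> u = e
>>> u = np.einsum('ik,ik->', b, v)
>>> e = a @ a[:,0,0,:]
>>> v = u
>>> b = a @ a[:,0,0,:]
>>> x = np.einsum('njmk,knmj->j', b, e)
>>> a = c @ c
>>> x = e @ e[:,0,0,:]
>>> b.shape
(13, 13, 2, 13)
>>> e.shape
(13, 13, 2, 13)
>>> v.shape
()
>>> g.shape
(17, 7)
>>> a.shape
(37, 37)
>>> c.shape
(37, 37)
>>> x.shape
(13, 13, 2, 13)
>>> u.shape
()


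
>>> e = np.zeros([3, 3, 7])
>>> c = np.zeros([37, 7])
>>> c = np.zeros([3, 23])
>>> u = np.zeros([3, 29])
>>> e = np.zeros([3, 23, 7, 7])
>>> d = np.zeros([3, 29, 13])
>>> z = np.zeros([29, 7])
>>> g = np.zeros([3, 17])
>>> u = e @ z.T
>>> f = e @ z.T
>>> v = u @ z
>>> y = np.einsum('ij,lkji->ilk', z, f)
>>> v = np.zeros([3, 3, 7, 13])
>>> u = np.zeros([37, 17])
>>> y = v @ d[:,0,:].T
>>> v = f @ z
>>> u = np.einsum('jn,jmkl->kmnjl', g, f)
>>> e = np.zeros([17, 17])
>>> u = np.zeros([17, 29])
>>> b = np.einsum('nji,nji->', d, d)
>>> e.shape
(17, 17)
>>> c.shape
(3, 23)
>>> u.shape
(17, 29)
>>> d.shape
(3, 29, 13)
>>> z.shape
(29, 7)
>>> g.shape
(3, 17)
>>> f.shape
(3, 23, 7, 29)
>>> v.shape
(3, 23, 7, 7)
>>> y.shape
(3, 3, 7, 3)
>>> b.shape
()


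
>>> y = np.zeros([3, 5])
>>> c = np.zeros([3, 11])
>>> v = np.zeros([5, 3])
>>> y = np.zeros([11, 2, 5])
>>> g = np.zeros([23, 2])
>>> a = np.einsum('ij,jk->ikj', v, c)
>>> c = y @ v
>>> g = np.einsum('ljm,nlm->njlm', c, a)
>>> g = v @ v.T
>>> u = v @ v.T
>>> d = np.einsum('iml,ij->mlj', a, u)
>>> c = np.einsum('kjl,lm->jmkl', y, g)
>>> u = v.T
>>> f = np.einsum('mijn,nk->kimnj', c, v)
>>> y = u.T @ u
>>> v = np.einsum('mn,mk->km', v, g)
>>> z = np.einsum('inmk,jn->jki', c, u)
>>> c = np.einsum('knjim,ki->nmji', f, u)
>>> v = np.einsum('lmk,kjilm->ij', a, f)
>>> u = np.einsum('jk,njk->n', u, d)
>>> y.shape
(5, 5)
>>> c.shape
(5, 11, 2, 5)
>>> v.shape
(2, 5)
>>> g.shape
(5, 5)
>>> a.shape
(5, 11, 3)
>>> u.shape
(11,)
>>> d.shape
(11, 3, 5)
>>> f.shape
(3, 5, 2, 5, 11)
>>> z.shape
(3, 5, 2)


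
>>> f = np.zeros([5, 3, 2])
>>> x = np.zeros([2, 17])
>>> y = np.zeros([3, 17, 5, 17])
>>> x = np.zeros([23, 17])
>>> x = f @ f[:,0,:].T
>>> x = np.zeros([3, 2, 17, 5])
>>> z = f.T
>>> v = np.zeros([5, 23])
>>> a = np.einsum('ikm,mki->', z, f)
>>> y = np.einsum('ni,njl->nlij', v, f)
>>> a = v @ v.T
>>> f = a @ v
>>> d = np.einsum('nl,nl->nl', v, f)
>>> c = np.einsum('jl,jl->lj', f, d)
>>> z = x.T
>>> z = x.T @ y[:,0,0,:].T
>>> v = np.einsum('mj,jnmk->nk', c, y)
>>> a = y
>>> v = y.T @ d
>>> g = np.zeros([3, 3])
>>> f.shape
(5, 23)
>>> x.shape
(3, 2, 17, 5)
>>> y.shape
(5, 2, 23, 3)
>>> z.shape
(5, 17, 2, 5)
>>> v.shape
(3, 23, 2, 23)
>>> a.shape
(5, 2, 23, 3)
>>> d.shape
(5, 23)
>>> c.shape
(23, 5)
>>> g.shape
(3, 3)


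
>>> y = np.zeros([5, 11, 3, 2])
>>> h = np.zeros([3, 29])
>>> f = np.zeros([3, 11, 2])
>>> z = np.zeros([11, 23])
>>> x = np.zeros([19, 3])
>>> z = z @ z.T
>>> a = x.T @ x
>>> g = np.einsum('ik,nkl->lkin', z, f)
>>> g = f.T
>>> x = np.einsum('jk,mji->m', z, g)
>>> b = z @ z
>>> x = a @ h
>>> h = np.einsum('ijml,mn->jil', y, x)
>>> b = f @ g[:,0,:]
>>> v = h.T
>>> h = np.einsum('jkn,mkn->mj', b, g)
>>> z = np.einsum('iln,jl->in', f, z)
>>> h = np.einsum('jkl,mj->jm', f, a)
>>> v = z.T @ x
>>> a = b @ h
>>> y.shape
(5, 11, 3, 2)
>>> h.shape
(3, 3)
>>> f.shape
(3, 11, 2)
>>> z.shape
(3, 2)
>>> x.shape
(3, 29)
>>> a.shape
(3, 11, 3)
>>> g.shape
(2, 11, 3)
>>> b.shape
(3, 11, 3)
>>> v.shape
(2, 29)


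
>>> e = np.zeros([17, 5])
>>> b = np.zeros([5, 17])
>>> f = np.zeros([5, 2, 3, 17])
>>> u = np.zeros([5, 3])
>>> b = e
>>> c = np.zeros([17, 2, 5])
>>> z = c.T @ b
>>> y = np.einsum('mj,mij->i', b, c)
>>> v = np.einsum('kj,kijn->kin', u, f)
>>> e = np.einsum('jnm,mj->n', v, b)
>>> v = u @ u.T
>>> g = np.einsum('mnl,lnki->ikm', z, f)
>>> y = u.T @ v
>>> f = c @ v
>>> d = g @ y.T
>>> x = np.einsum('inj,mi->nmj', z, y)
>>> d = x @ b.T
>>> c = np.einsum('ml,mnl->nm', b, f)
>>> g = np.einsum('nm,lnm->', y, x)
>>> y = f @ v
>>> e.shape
(2,)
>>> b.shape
(17, 5)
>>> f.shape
(17, 2, 5)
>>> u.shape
(5, 3)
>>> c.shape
(2, 17)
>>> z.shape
(5, 2, 5)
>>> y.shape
(17, 2, 5)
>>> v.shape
(5, 5)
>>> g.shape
()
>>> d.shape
(2, 3, 17)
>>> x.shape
(2, 3, 5)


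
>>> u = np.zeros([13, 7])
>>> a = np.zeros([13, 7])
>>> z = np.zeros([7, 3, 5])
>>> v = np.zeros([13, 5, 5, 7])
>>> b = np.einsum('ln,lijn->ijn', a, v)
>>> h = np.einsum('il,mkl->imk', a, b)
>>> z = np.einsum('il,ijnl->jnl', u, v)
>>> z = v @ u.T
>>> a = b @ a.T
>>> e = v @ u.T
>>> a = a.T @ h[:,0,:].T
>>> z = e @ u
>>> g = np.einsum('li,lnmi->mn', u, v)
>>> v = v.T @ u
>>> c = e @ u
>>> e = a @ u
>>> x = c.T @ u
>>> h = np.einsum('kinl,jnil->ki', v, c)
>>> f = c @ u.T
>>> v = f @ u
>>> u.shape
(13, 7)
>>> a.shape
(13, 5, 13)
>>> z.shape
(13, 5, 5, 7)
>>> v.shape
(13, 5, 5, 7)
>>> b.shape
(5, 5, 7)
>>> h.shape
(7, 5)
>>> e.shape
(13, 5, 7)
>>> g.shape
(5, 5)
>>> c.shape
(13, 5, 5, 7)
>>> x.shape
(7, 5, 5, 7)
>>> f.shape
(13, 5, 5, 13)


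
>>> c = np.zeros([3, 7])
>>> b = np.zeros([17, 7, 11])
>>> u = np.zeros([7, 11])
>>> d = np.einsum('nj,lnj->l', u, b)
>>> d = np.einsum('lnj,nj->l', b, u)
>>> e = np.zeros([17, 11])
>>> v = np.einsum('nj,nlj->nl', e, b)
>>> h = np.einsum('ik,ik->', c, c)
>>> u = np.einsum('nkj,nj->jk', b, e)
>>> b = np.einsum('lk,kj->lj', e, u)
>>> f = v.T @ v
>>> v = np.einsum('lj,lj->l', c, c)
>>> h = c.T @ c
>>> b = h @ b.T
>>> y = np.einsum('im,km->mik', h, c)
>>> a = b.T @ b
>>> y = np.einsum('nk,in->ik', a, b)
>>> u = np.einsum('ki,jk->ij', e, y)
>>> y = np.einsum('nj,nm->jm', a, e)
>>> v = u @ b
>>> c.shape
(3, 7)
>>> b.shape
(7, 17)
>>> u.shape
(11, 7)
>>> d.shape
(17,)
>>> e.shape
(17, 11)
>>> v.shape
(11, 17)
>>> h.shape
(7, 7)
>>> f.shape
(7, 7)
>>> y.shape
(17, 11)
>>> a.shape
(17, 17)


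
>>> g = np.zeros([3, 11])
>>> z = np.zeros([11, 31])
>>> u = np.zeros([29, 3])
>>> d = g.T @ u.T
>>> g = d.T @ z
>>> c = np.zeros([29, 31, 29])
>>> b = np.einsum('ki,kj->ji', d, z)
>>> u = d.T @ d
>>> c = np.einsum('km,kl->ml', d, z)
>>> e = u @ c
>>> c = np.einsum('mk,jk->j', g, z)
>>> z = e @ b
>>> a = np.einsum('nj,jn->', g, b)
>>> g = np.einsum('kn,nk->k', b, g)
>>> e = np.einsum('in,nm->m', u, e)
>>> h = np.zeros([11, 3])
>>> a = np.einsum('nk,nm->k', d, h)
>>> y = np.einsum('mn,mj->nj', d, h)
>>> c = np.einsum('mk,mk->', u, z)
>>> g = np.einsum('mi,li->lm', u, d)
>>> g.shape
(11, 29)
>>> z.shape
(29, 29)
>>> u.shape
(29, 29)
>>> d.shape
(11, 29)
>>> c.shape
()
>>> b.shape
(31, 29)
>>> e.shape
(31,)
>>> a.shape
(29,)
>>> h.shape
(11, 3)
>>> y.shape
(29, 3)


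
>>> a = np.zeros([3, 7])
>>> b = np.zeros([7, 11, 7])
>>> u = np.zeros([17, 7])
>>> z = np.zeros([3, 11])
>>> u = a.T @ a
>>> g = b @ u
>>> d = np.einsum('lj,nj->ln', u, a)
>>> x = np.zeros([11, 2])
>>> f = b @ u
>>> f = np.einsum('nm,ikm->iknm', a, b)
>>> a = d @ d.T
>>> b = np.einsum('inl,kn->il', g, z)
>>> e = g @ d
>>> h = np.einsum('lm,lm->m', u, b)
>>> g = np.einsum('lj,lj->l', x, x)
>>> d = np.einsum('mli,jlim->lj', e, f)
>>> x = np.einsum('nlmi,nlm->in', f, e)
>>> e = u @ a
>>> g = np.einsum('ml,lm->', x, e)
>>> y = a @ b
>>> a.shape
(7, 7)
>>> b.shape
(7, 7)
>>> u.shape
(7, 7)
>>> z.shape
(3, 11)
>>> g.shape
()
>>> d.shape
(11, 7)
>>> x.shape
(7, 7)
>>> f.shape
(7, 11, 3, 7)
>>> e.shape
(7, 7)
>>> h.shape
(7,)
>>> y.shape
(7, 7)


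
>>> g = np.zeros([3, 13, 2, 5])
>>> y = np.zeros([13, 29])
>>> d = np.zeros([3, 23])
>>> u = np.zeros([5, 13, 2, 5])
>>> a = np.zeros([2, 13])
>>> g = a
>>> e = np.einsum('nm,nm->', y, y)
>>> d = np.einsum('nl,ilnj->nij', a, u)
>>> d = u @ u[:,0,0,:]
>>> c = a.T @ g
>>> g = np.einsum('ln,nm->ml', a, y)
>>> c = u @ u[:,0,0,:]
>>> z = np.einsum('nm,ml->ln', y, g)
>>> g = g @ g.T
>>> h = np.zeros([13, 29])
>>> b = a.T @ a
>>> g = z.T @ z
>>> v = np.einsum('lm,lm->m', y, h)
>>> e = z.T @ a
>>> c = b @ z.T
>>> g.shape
(13, 13)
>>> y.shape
(13, 29)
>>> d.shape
(5, 13, 2, 5)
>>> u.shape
(5, 13, 2, 5)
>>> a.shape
(2, 13)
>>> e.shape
(13, 13)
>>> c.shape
(13, 2)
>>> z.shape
(2, 13)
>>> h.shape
(13, 29)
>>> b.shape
(13, 13)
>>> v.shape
(29,)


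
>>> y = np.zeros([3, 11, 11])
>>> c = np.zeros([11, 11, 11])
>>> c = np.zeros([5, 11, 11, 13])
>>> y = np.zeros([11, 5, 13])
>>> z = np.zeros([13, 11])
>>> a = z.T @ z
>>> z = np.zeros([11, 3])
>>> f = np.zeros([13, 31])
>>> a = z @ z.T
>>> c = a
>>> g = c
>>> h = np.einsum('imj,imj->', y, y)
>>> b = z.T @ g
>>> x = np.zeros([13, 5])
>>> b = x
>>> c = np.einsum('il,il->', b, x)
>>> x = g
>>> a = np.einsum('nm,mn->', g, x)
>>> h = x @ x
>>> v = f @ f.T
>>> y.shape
(11, 5, 13)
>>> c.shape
()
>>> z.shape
(11, 3)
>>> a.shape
()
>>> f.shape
(13, 31)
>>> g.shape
(11, 11)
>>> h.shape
(11, 11)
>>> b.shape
(13, 5)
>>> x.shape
(11, 11)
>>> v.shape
(13, 13)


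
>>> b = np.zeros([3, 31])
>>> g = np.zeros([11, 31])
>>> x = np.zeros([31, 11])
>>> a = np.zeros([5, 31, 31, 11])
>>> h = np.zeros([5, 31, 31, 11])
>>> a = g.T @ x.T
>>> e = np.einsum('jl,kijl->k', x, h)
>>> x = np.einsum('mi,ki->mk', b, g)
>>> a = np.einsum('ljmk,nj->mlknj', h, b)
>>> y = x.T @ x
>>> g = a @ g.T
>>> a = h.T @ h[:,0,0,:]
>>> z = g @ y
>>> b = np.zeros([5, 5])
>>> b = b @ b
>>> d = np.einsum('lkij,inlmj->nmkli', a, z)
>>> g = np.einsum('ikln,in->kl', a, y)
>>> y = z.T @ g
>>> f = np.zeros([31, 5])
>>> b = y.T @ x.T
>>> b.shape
(31, 5, 11, 3, 3)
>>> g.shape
(31, 31)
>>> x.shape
(3, 11)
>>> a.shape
(11, 31, 31, 11)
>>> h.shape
(5, 31, 31, 11)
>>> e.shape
(5,)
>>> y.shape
(11, 3, 11, 5, 31)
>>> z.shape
(31, 5, 11, 3, 11)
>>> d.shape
(5, 3, 31, 11, 31)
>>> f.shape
(31, 5)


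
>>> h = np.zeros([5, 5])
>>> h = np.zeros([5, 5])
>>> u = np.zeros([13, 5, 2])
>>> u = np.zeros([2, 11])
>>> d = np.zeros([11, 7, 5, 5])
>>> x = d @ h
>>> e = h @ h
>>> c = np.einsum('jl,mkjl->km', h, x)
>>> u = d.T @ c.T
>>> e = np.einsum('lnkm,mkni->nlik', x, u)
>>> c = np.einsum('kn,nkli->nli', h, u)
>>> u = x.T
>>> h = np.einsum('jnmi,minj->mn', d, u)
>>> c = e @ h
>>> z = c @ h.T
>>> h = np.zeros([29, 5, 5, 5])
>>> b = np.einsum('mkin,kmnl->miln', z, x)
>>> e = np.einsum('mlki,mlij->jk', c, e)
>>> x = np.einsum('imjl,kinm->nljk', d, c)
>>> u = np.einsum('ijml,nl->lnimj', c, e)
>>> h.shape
(29, 5, 5, 5)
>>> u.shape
(7, 5, 7, 7, 11)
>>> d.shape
(11, 7, 5, 5)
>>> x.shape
(7, 5, 5, 7)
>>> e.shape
(5, 7)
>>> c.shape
(7, 11, 7, 7)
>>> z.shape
(7, 11, 7, 5)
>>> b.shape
(7, 7, 5, 5)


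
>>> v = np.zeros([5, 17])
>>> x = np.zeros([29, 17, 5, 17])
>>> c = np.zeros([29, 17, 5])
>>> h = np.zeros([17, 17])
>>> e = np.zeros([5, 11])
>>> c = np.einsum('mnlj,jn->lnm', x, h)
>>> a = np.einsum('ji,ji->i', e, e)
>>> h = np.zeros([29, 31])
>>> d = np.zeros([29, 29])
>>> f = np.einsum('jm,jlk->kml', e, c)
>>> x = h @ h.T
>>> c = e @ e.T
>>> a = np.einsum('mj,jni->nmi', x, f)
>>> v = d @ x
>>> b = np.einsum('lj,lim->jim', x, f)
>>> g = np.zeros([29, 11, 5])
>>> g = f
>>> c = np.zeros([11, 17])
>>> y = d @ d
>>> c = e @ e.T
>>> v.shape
(29, 29)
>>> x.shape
(29, 29)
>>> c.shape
(5, 5)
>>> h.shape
(29, 31)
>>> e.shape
(5, 11)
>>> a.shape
(11, 29, 17)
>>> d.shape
(29, 29)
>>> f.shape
(29, 11, 17)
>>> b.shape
(29, 11, 17)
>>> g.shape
(29, 11, 17)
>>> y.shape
(29, 29)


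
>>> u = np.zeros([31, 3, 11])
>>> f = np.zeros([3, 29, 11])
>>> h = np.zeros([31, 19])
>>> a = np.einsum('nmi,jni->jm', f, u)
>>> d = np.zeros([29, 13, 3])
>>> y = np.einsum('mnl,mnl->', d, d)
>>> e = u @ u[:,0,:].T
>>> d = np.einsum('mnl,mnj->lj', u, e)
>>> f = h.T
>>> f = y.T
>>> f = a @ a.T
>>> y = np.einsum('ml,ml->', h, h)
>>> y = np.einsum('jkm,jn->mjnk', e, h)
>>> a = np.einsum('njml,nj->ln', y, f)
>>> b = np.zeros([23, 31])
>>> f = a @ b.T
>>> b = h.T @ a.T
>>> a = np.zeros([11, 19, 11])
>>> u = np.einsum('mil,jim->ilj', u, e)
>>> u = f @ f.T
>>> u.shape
(3, 3)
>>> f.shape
(3, 23)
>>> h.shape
(31, 19)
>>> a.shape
(11, 19, 11)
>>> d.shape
(11, 31)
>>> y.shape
(31, 31, 19, 3)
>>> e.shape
(31, 3, 31)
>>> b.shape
(19, 3)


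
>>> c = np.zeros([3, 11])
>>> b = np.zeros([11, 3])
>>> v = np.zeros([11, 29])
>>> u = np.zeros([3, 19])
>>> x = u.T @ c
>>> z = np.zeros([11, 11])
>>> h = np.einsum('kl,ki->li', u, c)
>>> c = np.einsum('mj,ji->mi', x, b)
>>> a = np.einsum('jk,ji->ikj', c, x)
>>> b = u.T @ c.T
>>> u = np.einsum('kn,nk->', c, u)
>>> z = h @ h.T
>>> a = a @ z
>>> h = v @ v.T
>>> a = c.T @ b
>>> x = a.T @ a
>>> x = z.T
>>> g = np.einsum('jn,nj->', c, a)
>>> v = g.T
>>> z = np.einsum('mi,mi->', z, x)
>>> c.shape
(19, 3)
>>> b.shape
(19, 19)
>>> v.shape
()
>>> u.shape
()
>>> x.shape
(19, 19)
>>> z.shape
()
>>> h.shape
(11, 11)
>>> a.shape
(3, 19)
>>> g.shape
()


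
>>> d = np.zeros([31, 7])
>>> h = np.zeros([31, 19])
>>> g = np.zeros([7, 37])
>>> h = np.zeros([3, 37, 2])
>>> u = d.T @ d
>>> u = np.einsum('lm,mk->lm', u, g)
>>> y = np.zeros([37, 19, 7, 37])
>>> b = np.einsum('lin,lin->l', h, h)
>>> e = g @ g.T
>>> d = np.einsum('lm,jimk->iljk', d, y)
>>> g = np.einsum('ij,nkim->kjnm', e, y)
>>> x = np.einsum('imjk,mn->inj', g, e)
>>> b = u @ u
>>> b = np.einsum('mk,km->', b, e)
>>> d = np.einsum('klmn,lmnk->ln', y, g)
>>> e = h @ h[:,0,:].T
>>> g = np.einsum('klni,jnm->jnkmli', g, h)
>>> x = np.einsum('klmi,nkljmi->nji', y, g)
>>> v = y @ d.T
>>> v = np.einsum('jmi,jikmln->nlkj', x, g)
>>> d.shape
(19, 37)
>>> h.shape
(3, 37, 2)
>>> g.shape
(3, 37, 19, 2, 7, 37)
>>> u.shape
(7, 7)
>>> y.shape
(37, 19, 7, 37)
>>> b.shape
()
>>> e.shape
(3, 37, 3)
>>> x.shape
(3, 2, 37)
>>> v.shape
(37, 7, 19, 3)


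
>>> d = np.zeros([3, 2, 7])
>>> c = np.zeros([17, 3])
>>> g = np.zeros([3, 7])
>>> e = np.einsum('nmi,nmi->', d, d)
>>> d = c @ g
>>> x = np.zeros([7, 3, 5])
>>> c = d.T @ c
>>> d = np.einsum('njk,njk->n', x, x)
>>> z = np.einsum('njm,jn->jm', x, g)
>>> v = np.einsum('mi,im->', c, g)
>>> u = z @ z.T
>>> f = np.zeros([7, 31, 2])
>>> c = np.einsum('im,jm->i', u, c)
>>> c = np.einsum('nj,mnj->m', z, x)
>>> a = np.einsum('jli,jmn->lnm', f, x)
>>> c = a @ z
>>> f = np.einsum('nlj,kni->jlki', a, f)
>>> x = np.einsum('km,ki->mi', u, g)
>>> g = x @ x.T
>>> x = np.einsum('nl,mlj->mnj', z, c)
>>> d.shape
(7,)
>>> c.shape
(31, 5, 5)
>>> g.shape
(3, 3)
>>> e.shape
()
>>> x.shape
(31, 3, 5)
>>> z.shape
(3, 5)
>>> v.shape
()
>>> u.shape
(3, 3)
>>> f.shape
(3, 5, 7, 2)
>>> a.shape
(31, 5, 3)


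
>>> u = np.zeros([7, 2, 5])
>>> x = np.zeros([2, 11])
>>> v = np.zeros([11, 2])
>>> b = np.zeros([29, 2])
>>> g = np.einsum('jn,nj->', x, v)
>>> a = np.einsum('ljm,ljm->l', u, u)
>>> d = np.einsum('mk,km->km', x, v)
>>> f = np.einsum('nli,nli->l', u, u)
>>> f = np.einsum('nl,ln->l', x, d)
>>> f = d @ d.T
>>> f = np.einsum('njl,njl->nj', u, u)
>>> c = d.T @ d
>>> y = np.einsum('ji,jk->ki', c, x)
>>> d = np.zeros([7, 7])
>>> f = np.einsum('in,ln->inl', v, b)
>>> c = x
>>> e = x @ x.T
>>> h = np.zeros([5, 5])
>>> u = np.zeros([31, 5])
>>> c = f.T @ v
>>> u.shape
(31, 5)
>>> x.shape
(2, 11)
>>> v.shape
(11, 2)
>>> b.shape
(29, 2)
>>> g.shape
()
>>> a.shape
(7,)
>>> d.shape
(7, 7)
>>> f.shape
(11, 2, 29)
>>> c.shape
(29, 2, 2)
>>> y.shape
(11, 2)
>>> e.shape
(2, 2)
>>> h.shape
(5, 5)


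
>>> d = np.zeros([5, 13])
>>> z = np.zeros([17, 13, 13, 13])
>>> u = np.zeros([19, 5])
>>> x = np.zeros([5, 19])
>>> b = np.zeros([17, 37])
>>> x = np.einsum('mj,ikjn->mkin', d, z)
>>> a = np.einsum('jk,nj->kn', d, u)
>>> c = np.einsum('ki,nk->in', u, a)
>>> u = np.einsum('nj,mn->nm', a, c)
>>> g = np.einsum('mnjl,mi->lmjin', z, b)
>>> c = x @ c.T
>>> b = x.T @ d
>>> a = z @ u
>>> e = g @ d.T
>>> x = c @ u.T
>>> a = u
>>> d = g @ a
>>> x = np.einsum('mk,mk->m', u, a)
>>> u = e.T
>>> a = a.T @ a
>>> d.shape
(13, 17, 13, 37, 5)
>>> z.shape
(17, 13, 13, 13)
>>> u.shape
(5, 37, 13, 17, 13)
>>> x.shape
(13,)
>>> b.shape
(13, 17, 13, 13)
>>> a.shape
(5, 5)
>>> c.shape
(5, 13, 17, 5)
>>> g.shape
(13, 17, 13, 37, 13)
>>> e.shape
(13, 17, 13, 37, 5)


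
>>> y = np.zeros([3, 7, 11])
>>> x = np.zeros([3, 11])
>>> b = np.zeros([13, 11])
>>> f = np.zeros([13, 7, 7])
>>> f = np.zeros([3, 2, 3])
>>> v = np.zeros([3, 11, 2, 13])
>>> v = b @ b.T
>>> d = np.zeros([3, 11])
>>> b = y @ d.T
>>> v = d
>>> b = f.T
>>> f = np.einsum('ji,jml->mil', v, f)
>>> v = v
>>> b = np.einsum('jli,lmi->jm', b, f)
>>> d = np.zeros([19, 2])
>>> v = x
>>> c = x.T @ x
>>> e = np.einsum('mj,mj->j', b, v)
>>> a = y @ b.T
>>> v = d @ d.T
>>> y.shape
(3, 7, 11)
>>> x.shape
(3, 11)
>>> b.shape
(3, 11)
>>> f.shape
(2, 11, 3)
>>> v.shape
(19, 19)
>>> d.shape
(19, 2)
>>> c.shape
(11, 11)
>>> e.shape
(11,)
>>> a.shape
(3, 7, 3)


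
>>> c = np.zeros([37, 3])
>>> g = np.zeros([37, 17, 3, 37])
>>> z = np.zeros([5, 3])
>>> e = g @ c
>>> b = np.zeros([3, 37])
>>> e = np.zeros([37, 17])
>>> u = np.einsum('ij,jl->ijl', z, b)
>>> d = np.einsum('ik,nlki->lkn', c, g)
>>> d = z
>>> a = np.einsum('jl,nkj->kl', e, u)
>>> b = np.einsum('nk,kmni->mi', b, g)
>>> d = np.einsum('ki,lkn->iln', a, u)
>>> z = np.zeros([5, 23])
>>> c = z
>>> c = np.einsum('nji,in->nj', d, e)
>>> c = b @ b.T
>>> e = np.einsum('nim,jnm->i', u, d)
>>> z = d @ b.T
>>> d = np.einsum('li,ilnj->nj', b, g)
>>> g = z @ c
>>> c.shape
(17, 17)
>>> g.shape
(17, 5, 17)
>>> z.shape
(17, 5, 17)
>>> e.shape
(3,)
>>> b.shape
(17, 37)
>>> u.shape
(5, 3, 37)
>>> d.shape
(3, 37)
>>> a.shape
(3, 17)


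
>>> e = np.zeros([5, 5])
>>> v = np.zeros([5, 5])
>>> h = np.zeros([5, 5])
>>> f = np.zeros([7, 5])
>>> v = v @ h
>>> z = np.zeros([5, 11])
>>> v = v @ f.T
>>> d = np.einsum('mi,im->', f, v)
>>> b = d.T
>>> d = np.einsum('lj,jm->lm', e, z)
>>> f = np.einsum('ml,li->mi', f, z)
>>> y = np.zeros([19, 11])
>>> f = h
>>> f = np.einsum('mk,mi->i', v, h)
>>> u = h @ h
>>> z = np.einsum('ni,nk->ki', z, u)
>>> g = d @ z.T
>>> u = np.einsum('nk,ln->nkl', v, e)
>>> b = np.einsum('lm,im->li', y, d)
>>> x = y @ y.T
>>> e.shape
(5, 5)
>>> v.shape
(5, 7)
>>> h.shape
(5, 5)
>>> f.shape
(5,)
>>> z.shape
(5, 11)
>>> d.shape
(5, 11)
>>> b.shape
(19, 5)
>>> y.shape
(19, 11)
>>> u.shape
(5, 7, 5)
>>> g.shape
(5, 5)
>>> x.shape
(19, 19)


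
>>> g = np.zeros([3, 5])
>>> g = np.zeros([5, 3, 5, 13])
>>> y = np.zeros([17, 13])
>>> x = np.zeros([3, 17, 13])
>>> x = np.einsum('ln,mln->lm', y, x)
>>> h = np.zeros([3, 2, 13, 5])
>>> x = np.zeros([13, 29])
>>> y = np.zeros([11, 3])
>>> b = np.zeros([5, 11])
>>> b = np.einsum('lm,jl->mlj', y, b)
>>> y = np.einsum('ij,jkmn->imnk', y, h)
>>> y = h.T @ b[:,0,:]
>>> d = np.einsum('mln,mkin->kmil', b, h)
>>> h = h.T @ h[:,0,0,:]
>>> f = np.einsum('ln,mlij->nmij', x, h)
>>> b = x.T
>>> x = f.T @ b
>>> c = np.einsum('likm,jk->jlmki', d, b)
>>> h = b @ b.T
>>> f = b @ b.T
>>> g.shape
(5, 3, 5, 13)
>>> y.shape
(5, 13, 2, 5)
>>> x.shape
(5, 2, 5, 13)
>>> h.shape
(29, 29)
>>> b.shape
(29, 13)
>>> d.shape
(2, 3, 13, 11)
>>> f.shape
(29, 29)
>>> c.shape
(29, 2, 11, 13, 3)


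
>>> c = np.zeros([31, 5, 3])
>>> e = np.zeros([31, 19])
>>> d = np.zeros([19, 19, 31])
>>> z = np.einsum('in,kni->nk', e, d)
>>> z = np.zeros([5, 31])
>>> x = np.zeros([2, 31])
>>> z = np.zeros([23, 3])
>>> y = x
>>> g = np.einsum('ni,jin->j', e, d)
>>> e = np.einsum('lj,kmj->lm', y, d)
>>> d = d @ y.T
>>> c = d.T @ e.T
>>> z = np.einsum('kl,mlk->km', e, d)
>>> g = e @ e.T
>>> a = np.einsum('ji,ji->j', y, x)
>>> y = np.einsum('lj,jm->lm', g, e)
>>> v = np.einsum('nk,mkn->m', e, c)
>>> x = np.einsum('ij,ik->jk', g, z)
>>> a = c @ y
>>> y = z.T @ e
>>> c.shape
(2, 19, 2)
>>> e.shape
(2, 19)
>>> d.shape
(19, 19, 2)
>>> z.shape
(2, 19)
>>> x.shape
(2, 19)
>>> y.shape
(19, 19)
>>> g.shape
(2, 2)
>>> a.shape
(2, 19, 19)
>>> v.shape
(2,)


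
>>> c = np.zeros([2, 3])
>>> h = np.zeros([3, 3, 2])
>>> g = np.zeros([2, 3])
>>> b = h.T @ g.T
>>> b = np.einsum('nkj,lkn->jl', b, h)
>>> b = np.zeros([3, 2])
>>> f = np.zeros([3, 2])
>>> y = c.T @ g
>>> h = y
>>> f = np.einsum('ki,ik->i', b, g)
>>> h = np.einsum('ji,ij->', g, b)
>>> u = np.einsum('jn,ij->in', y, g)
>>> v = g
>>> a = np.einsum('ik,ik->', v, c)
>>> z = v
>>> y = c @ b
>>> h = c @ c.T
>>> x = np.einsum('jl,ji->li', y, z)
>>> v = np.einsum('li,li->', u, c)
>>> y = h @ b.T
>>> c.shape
(2, 3)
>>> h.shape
(2, 2)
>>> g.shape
(2, 3)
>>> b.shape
(3, 2)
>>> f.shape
(2,)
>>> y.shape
(2, 3)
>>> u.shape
(2, 3)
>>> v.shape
()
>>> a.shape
()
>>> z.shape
(2, 3)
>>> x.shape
(2, 3)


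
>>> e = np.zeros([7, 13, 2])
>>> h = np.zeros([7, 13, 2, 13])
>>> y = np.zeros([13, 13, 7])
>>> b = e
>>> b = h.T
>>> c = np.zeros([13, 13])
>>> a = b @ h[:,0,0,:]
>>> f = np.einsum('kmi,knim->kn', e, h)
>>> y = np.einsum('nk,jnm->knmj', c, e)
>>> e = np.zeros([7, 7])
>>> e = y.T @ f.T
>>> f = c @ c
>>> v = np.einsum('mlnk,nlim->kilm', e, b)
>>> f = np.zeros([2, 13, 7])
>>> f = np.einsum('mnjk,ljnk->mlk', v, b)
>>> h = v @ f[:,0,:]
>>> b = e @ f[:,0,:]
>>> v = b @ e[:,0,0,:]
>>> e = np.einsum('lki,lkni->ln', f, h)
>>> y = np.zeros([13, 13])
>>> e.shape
(7, 2)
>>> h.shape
(7, 13, 2, 7)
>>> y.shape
(13, 13)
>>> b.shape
(7, 2, 13, 7)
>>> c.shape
(13, 13)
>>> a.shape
(13, 2, 13, 13)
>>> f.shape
(7, 13, 7)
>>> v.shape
(7, 2, 13, 7)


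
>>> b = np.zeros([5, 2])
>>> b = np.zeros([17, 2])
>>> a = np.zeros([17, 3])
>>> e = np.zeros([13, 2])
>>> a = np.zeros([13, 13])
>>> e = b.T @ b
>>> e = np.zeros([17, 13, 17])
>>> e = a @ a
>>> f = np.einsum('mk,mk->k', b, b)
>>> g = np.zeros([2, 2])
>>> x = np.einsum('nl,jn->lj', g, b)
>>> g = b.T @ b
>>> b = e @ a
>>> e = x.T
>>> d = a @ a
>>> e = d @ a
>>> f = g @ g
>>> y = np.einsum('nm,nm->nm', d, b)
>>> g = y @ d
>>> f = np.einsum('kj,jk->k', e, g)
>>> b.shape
(13, 13)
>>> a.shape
(13, 13)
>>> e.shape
(13, 13)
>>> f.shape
(13,)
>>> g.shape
(13, 13)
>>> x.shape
(2, 17)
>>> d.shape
(13, 13)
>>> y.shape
(13, 13)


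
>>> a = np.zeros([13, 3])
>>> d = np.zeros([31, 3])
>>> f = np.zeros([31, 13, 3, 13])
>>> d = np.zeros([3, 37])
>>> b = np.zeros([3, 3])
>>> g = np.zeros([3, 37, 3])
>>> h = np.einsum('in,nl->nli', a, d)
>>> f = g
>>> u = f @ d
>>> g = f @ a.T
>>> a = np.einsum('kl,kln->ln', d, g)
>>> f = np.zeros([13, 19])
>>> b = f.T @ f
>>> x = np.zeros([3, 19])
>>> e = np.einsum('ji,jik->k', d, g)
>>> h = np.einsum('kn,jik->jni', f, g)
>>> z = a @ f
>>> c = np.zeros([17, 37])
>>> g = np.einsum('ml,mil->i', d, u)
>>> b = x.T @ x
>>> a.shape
(37, 13)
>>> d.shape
(3, 37)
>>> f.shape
(13, 19)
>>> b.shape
(19, 19)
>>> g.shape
(37,)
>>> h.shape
(3, 19, 37)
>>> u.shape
(3, 37, 37)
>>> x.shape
(3, 19)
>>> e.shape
(13,)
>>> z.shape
(37, 19)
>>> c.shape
(17, 37)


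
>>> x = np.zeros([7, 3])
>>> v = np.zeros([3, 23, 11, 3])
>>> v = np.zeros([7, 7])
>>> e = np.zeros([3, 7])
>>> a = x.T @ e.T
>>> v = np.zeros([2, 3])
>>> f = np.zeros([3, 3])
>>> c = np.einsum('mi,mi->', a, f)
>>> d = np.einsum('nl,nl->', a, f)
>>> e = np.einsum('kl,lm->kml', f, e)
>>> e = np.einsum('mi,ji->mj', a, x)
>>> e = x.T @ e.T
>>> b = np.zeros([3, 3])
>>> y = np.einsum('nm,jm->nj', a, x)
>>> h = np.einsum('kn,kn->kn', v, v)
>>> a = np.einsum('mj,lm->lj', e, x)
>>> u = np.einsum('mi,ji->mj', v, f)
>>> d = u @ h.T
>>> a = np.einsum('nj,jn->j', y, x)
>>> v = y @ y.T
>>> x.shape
(7, 3)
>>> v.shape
(3, 3)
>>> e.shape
(3, 3)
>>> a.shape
(7,)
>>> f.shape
(3, 3)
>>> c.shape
()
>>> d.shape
(2, 2)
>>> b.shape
(3, 3)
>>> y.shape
(3, 7)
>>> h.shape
(2, 3)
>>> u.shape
(2, 3)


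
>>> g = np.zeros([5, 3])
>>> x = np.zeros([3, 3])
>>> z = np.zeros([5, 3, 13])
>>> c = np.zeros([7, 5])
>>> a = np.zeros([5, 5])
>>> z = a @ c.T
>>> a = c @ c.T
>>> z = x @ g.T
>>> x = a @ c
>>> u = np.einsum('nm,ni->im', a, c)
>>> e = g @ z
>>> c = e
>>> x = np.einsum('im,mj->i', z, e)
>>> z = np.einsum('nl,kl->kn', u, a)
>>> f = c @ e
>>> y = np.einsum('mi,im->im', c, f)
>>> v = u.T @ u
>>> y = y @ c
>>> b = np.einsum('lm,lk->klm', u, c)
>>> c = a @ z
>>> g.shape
(5, 3)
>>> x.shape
(3,)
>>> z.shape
(7, 5)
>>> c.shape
(7, 5)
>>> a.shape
(7, 7)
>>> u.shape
(5, 7)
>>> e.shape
(5, 5)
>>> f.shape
(5, 5)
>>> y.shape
(5, 5)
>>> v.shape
(7, 7)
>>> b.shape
(5, 5, 7)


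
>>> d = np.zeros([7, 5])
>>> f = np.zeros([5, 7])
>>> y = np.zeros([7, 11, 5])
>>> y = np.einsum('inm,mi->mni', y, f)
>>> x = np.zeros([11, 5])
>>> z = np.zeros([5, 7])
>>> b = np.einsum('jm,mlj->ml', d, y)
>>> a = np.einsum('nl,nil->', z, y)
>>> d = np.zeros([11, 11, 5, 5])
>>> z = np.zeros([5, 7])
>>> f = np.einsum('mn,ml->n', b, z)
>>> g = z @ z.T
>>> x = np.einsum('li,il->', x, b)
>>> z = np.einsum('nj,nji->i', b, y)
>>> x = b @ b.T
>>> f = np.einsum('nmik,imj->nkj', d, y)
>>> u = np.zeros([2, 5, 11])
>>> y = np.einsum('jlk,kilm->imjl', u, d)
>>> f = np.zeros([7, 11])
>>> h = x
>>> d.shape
(11, 11, 5, 5)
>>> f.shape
(7, 11)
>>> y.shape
(11, 5, 2, 5)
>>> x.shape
(5, 5)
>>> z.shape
(7,)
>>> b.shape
(5, 11)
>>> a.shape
()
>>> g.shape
(5, 5)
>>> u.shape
(2, 5, 11)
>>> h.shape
(5, 5)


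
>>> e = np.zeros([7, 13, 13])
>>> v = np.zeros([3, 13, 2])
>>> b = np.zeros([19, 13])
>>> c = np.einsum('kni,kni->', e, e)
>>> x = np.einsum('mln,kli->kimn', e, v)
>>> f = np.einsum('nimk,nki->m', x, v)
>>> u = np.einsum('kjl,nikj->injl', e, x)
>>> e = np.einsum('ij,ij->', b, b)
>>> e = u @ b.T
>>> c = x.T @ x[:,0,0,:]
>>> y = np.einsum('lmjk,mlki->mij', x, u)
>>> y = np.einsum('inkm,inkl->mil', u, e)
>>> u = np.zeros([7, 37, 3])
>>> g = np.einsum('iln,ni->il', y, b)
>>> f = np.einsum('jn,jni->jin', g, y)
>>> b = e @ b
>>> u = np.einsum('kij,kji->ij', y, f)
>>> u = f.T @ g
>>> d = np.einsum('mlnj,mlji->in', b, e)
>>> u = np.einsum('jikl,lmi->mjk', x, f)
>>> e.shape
(2, 3, 13, 19)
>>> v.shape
(3, 13, 2)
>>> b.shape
(2, 3, 13, 13)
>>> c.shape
(13, 7, 2, 13)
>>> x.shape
(3, 2, 7, 13)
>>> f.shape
(13, 19, 2)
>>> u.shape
(19, 3, 7)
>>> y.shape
(13, 2, 19)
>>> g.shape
(13, 2)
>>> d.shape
(19, 13)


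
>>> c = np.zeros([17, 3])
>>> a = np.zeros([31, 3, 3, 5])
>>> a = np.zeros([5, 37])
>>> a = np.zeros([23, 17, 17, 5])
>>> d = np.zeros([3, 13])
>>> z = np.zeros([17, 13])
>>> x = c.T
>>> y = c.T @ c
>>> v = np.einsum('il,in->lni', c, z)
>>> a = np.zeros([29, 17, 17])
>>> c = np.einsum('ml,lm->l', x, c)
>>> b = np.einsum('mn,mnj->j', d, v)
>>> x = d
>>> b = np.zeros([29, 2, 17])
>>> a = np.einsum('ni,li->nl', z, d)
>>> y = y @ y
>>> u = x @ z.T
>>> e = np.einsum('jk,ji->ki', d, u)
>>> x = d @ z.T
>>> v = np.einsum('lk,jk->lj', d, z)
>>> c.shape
(17,)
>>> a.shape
(17, 3)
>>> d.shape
(3, 13)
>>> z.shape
(17, 13)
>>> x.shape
(3, 17)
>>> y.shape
(3, 3)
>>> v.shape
(3, 17)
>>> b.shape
(29, 2, 17)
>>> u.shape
(3, 17)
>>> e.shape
(13, 17)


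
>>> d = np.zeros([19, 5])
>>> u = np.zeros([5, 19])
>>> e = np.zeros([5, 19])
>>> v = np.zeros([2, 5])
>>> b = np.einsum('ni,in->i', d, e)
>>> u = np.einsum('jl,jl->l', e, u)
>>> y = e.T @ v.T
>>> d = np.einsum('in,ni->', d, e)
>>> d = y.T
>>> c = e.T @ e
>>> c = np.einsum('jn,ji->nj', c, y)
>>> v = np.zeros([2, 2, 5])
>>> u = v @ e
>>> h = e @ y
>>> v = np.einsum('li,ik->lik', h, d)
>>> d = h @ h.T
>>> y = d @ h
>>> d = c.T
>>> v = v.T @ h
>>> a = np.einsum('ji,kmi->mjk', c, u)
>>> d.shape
(19, 19)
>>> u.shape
(2, 2, 19)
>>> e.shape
(5, 19)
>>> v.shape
(19, 2, 2)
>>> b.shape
(5,)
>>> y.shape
(5, 2)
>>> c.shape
(19, 19)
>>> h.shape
(5, 2)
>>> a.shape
(2, 19, 2)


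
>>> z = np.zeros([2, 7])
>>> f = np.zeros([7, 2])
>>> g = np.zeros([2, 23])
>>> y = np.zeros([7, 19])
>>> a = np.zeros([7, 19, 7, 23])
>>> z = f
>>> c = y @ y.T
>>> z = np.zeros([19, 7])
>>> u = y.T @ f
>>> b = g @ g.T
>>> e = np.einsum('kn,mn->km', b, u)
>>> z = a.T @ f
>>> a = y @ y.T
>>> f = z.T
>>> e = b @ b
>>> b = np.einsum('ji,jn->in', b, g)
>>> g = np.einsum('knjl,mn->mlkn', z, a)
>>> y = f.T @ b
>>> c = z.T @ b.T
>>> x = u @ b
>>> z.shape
(23, 7, 19, 2)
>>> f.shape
(2, 19, 7, 23)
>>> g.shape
(7, 2, 23, 7)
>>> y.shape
(23, 7, 19, 23)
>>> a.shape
(7, 7)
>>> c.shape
(2, 19, 7, 2)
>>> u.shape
(19, 2)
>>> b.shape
(2, 23)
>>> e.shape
(2, 2)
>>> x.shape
(19, 23)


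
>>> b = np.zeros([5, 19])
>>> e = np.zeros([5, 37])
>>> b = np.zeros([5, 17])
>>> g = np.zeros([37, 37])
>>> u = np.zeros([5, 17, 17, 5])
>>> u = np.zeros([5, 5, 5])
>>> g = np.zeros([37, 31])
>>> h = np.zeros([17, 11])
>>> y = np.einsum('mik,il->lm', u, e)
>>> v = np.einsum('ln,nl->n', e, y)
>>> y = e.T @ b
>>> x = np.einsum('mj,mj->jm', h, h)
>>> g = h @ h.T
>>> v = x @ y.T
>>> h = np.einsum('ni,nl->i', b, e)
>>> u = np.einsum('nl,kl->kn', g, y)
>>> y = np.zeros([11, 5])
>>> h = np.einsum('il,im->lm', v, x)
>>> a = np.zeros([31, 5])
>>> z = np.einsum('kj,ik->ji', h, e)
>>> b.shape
(5, 17)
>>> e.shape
(5, 37)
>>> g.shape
(17, 17)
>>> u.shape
(37, 17)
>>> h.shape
(37, 17)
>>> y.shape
(11, 5)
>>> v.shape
(11, 37)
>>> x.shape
(11, 17)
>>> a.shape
(31, 5)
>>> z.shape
(17, 5)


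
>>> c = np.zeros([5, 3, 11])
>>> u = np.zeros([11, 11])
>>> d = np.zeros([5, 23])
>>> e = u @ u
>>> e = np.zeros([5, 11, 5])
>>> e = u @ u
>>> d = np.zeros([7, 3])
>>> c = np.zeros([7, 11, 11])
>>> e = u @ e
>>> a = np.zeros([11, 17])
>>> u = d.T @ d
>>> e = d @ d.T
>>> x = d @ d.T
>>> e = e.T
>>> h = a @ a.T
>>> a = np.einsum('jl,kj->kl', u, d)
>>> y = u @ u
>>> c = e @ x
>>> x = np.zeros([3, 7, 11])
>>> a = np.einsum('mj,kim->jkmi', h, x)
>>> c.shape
(7, 7)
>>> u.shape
(3, 3)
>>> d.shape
(7, 3)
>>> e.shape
(7, 7)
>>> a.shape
(11, 3, 11, 7)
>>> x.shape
(3, 7, 11)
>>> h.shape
(11, 11)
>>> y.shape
(3, 3)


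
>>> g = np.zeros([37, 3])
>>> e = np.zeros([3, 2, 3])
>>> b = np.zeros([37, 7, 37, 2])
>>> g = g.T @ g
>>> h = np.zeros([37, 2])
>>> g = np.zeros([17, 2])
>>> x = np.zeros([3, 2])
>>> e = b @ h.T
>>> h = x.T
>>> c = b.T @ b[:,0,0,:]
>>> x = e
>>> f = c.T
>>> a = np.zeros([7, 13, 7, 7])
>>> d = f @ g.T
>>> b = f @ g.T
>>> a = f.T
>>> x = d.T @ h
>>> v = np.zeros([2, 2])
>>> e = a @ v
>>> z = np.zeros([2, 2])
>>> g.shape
(17, 2)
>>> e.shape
(2, 37, 7, 2)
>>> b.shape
(2, 7, 37, 17)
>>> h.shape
(2, 3)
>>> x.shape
(17, 37, 7, 3)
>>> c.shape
(2, 37, 7, 2)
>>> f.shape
(2, 7, 37, 2)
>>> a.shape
(2, 37, 7, 2)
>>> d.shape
(2, 7, 37, 17)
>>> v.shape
(2, 2)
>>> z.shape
(2, 2)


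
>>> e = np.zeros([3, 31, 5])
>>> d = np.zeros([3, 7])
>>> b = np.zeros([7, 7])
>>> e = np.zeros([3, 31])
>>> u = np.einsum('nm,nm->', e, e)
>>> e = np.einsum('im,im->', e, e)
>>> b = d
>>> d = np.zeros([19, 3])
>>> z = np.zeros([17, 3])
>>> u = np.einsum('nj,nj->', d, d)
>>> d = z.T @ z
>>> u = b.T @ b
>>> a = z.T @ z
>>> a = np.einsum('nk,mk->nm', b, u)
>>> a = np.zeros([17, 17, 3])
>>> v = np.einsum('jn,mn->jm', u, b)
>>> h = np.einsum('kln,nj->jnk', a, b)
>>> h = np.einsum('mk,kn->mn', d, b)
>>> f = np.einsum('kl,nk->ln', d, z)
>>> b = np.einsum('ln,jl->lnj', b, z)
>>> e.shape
()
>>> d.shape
(3, 3)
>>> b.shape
(3, 7, 17)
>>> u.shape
(7, 7)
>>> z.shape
(17, 3)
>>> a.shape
(17, 17, 3)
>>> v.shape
(7, 3)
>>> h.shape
(3, 7)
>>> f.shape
(3, 17)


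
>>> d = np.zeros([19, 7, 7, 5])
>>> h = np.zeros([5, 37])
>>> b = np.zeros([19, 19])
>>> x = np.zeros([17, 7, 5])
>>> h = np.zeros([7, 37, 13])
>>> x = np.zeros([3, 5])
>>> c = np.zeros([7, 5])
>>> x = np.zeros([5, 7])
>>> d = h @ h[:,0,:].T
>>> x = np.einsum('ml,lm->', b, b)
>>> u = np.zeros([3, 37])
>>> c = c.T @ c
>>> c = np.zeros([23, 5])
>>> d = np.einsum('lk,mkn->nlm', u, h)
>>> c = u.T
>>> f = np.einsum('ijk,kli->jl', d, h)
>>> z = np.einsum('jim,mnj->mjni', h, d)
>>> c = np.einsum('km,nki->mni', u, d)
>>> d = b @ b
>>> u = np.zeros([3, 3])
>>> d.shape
(19, 19)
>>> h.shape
(7, 37, 13)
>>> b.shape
(19, 19)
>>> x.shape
()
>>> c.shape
(37, 13, 7)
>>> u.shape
(3, 3)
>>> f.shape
(3, 37)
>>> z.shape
(13, 7, 3, 37)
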